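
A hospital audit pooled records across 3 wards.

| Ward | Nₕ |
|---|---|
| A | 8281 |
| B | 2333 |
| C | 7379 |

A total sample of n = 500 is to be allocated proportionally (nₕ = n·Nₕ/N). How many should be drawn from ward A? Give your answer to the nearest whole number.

N = 8281 + 2333 + 7379 = 17993.
n_A = 500·8281/17993 = 230.117... → 230.

230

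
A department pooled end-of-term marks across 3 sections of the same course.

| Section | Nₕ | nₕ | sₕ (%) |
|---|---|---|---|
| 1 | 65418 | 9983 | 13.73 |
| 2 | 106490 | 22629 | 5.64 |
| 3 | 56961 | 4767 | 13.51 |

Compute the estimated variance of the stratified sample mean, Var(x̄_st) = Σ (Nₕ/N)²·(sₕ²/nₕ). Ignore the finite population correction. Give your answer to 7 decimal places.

0.0042187

N = 228869; Wₕ = Nₕ/N.
section 1: (65418/228869)²·13.73²/9983 = 0.0015427679
section 2: (106490/228869)²·5.64²/22629 = 0.0003043242
section 3: (56961/228869)²·13.51²/4767 = 0.0023716293
Sum = 0.0042187214 → 0.0042187.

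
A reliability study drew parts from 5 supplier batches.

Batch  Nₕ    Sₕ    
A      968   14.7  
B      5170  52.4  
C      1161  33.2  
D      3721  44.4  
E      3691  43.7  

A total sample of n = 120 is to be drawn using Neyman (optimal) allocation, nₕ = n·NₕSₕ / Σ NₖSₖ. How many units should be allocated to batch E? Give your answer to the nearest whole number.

30

A: NₕSₕ = 968·14.7 = 14229.6
B: NₕSₕ = 5170·52.4 = 270908
C: NₕSₕ = 1161·33.2 = 38545.2
D: NₕSₕ = 3721·44.4 = 165212.4
E: NₕSₕ = 3691·43.7 = 161296.7
Σ NₕSₕ = 650191.9.
n_E = 120·161296.7/650191.9 = 29.769... → 30.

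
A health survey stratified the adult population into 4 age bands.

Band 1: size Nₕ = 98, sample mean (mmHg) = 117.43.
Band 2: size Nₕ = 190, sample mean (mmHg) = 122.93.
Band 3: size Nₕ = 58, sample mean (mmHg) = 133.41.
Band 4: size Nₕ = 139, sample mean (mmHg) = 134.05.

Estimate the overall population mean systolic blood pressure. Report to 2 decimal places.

126.26

N = 98 + 190 + 58 + 139 = 485.
The stratified mean weights each stratum mean by its population share Nₕ/N.
Σ Nₕx̄ₕ = 98·117.43 + 190·122.93 + 58·133.41 + 139·134.05 = 11508.14 + 23356.7 + 7737.78 + 18632.95 = 61235.57.
Divide by N: 61235.57 / 485 = 126.2589... → 126.26.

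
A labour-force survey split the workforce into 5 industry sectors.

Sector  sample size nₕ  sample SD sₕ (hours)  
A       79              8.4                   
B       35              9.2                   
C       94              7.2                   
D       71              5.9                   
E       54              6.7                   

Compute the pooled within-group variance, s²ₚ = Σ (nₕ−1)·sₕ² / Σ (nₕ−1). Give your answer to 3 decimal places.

54.934

Degrees of freedom: 78 + 34 + 93 + 70 + 53 = 328.
Σ(nₕ−1)sₕ² = 78·70.56 + 34·84.64 + 93·51.84 + 70·34.81 + 53·44.89 = 18018.43.
s²ₚ = 18018.43 / 328 = 54.93424... → 54.934.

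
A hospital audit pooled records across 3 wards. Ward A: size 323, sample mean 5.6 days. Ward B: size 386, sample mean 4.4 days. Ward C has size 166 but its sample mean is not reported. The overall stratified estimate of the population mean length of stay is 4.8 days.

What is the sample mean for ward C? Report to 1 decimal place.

4.2

N = 323 + 386 + 166 = 875.
Overall total = μ·N = 4.8·875 = 4200.
Subtract the known strata: 323·5.6 + 386·4.4 = 3507.2.
Remaining total for ward C: 4200 − 3507.2 = 692.8.
Divide by its size: 692.8 / 166 = 4.173... → 4.2.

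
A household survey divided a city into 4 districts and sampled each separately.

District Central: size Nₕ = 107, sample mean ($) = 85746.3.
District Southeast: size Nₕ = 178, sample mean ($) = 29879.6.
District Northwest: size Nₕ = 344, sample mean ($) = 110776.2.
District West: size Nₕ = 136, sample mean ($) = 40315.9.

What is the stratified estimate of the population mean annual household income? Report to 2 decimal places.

75926.01

N = 765; weights Wₕ = Nₕ/N = (0.1399, 0.2327, 0.4497, 0.1778).
x̄_st = Σ Wₕ·x̄ₕ = 0.1399·85746.3 + 0.2327·29879.6 + 0.4497·110776.2 + 0.1778·40315.9 ≈ 75926.0106...
→ 75926.01.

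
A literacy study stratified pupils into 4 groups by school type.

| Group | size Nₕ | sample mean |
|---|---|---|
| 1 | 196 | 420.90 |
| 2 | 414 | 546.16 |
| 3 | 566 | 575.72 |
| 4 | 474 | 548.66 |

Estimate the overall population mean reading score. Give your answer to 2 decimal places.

542.14

N = 196 + 414 + 566 + 474 = 1650.
The stratified mean weights each stratum mean by its population share Nₕ/N.
Σ Nₕx̄ₕ = 196·420.90 + 414·546.16 + 566·575.72 + 474·548.66 = 82496.4 + 226110.24 + 325857.52 + 260064.84 = 894529.
Divide by N: 894529 / 1650 = 542.1388... → 542.14.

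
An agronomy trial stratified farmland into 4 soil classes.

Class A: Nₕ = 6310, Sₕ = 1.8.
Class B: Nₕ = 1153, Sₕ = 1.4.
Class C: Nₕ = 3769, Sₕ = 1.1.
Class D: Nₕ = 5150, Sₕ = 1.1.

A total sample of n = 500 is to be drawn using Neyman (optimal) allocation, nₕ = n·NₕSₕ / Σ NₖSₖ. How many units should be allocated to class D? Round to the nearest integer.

124

Σ NₕSₕ = 6310·1.8 + 1153·1.4 + 3769·1.1 + 5150·1.1 = 22783.1.
Share for D: 5665/22783.1 = 0.24865.
n_D = 500 × 0.24865 = 124.325... → 124.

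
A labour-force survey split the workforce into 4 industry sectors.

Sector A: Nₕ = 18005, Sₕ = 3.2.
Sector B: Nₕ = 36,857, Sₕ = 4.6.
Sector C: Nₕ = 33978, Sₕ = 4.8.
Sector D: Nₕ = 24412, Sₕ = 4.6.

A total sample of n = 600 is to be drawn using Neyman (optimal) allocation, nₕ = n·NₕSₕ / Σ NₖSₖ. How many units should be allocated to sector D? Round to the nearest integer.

A: NₕSₕ = 18005·3.2 = 57616
B: NₕSₕ = 36857·4.6 = 169542.2
C: NₕSₕ = 33978·4.8 = 163094.4
D: NₕSₕ = 24412·4.6 = 112295.2
Σ NₕSₕ = 502547.8.
n_D = 600·112295.2/502547.8 = 134.071... → 134.

134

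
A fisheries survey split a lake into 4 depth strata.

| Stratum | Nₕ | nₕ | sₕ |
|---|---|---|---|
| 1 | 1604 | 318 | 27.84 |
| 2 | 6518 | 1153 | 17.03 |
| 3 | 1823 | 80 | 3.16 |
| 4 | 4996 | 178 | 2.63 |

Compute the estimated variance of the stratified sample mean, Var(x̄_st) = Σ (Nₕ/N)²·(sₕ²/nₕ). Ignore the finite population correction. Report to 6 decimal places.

0.082164

N = 14941; Wₕ = Nₕ/N.
stratum 1: (1604/14941)²·27.84²/318 = 0.028090582
stratum 2: (6518/14941)²·17.03²/1153 = 0.047870655
stratum 3: (1823/14941)²·3.16²/80 = 0.001858225
stratum 4: (4996/14941)²·2.63²/178 = 0.004344872
Sum = 0.082164334 → 0.082164.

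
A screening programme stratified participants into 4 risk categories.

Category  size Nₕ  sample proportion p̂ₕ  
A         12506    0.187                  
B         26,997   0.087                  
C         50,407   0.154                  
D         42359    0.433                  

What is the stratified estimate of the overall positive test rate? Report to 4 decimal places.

0.2328

N = 12506 + 26997 + 50407 + 42359 = 132269.
Overall proportion = Σ (Nₕ/N)·p̂ₕ.
Σ Nₕp̂ₕ = 2338.622 + 2348.739 + 7762.678 + 18341.447 = 30791.486.
30791.486 / 132269 = 0.232794... → 0.2328.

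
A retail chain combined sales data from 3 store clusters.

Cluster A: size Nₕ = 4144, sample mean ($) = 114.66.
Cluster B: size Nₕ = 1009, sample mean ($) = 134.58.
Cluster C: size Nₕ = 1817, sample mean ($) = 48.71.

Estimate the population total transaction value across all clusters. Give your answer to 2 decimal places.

Population total = Σ Nₕ·x̄ₕ (each stratum's size times its mean).
4144·114.66 + 1009·134.58 + 1817·48.71 = 475151.04 + 135791.22 + 88506.07 = 699448.33.

699448.33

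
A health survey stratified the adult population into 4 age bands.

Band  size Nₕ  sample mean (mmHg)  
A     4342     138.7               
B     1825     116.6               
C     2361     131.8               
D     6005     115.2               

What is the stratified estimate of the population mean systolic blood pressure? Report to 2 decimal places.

125.09

N = 14533; weights Wₕ = Nₕ/N = (0.2988, 0.1256, 0.1625, 0.4132).
x̄_st = Σ Wₕ·x̄ₕ = 0.2988·138.7 + 0.1256·116.6 + 0.1625·131.8 + 0.4132·115.2 ≈ 125.0937...
→ 125.09.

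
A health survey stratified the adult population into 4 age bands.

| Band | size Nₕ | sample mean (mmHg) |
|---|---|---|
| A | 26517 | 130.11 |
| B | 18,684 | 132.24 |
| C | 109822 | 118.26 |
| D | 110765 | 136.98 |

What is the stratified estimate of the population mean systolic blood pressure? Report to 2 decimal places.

N = 265788; weights Wₕ = Nₕ/N = (0.0998, 0.0703, 0.4132, 0.4167).
x̄_st = Σ Wₕ·x̄ₕ = 0.0998·130.11 + 0.0703·132.24 + 0.4132·118.26 + 0.4167·136.98 ≈ 128.2264...
→ 128.23.

128.23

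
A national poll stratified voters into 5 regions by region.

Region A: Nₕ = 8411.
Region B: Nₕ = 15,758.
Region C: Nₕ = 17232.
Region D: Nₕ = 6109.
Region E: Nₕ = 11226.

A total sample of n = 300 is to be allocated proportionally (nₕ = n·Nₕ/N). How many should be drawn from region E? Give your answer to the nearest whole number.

Share of region E = 11226/58736 = 0.19113.
Allocate 300 × 0.19113 = 57.338... → 57.

57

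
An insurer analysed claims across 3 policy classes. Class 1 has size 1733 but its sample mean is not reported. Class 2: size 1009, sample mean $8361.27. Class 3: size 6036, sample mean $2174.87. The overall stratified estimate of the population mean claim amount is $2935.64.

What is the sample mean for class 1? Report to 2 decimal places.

2426.43

Σ Nₕx̄ₕ = N·μ, so 1733·x̄_1 = 8778·2935.64 − (1009·8361.27 + 6036·2174.87).
= 25769047.92 − 21564036.75 = 4205011.17.
x̄_1 = 4205011.17 / 1733 = 2426.4346... → 2426.43.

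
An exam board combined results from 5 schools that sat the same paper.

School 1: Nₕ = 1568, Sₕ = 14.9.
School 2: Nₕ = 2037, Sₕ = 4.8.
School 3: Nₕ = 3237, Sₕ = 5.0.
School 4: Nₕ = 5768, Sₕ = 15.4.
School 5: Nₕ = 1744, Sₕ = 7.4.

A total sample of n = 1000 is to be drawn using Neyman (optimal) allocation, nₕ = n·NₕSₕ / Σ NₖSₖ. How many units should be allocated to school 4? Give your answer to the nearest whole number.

588

1: NₕSₕ = 1568·14.9 = 23363.2
2: NₕSₕ = 2037·4.8 = 9777.6
3: NₕSₕ = 3237·5.0 = 16185
4: NₕSₕ = 5768·15.4 = 88827.2
5: NₕSₕ = 1744·7.4 = 12905.6
Σ NₕSₕ = 151058.6.
n_4 = 1000·88827.2/151058.6 = 588.031... → 588.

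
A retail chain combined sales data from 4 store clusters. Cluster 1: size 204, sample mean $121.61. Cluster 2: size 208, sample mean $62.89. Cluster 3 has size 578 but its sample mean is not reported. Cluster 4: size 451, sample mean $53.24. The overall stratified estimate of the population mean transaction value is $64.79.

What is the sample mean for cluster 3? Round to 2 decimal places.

N = 204 + 208 + 578 + 451 = 1441.
Overall total = μ·N = 64.79·1441 = 93362.39.
Subtract the known strata: 204·121.61 + 208·62.89 + 451·53.24 = 61900.8.
Remaining total for cluster 3: 93362.39 − 61900.8 = 31461.59.
Divide by its size: 31461.59 / 578 = 54.4318... → 54.43.

54.43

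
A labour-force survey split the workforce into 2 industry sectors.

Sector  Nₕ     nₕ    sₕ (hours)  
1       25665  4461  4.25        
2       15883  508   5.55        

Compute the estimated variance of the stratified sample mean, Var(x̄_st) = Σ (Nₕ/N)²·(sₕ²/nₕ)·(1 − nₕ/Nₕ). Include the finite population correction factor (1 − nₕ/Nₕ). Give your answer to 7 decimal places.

0.0098541

N = 41548. Term for each stratum: Wₕ²sₕ²/nₕ·(1−nₕ/Nₕ).
Var(x̄_st) = 0.0012764519 + 0.0085776766 = 0.0098541285 → 0.0098541.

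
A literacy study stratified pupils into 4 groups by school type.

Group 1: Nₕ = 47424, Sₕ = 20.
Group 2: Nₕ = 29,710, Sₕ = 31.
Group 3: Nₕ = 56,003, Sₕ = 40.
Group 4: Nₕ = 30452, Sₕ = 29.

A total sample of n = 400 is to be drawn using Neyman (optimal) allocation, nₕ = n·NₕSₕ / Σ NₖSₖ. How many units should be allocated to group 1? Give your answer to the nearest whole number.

76

1: NₕSₕ = 47424·20 = 948480
2: NₕSₕ = 29710·31 = 921010
3: NₕSₕ = 56003·40 = 2240120
4: NₕSₕ = 30452·29 = 883108
Σ NₕSₕ = 4992718.
n_1 = 400·948480/4992718 = 75.989... → 76.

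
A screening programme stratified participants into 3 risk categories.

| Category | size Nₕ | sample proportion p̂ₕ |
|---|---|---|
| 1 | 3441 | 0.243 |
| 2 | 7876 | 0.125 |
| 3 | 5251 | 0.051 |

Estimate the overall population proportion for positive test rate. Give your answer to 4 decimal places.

0.1261

N = 3441 + 7876 + 5251 = 16568.
Overall proportion = Σ (Nₕ/N)·p̂ₕ.
Σ Nₕp̂ₕ = 836.163 + 984.5 + 267.801 = 2088.464.
2088.464 / 16568 = 0.126054... → 0.1261.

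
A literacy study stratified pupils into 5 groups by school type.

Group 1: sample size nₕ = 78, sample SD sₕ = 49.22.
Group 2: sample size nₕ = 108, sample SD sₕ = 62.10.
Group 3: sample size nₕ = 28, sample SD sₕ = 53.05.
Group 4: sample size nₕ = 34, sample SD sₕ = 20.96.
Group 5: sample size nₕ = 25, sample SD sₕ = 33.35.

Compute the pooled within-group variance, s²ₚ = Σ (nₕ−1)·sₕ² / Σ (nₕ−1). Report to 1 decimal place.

2673.0

1: (78−1)·49.22² = 77·2422.6084 = 186540.8468
2: (108−1)·62.10² = 107·3856.41 = 412635.87
3: (28−1)·53.05² = 27·2814.3025 = 75986.1675
4: (34−1)·20.96² = 33·439.3216 = 14497.6128
5: (25−1)·33.35² = 24·1112.2225 = 26693.34
Numerator = 716353.8371; denominator = Σ(nₕ−1) = 268.
s²ₚ = 716353.8371/268 = 2672.962... → 2673.0.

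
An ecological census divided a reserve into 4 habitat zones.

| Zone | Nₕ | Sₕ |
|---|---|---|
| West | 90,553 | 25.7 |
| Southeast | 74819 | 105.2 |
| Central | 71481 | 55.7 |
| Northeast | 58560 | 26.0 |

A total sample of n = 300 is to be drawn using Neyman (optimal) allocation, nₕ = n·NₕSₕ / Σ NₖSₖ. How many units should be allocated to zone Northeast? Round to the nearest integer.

29

Σ NₕSₕ = 90553·25.7 + 74819·105.2 + 71481·55.7 + 58560·26.0 = 15702222.6.
Share for Northeast: 1522560/15702222.6 = 0.09696.
n_Northeast = 300 × 0.09696 = 29.089... → 29.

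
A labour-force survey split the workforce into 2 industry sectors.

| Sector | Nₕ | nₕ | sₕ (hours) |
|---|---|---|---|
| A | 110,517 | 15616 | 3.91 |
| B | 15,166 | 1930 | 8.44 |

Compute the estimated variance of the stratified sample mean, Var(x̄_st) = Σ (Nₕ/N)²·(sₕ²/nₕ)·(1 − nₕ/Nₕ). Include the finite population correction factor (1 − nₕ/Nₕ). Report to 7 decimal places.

0.0011191

N = 125683. Term for each stratum: Wₕ²sₕ²/nₕ·(1−nₕ/Nₕ).
Var(x̄_st) = 0.0006500257 + 0.0004690318 = 0.0011190575 → 0.0011191.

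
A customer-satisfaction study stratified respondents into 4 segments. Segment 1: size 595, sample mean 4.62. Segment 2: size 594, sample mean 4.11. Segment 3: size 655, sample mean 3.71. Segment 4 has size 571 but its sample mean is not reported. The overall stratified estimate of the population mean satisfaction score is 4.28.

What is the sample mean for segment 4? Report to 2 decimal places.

Σ Nₕx̄ₕ = N·μ, so 571·x̄_4 = 2415·4.28 − (595·4.62 + 594·4.11 + 655·3.71).
= 10336.2 − 7620.29 = 2715.91.
x̄_4 = 2715.91 / 571 = 4.7564... → 4.76.

4.76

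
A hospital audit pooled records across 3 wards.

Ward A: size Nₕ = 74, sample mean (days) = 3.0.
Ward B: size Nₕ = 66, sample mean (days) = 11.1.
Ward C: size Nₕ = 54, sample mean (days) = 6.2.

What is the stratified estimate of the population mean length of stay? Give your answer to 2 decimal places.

N = 74 + 66 + 54 = 194.
The stratified mean weights each stratum mean by its population share Nₕ/N.
Σ Nₕx̄ₕ = 74·3.0 + 66·11.1 + 54·6.2 = 222 + 732.6 + 334.8 = 1289.4.
Divide by N: 1289.4 / 194 = 6.6464... → 6.65.

6.65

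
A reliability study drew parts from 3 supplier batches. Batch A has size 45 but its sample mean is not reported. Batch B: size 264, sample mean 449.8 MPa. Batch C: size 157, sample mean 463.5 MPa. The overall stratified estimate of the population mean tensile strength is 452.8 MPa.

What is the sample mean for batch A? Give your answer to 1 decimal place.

Σ Nₕx̄ₕ = N·μ, so 45·x̄_A = 466·452.8 − (264·449.8 + 157·463.5).
= 211004.8 − 191516.7 = 19488.1.
x̄_A = 19488.1 / 45 = 433.069... → 433.1.

433.1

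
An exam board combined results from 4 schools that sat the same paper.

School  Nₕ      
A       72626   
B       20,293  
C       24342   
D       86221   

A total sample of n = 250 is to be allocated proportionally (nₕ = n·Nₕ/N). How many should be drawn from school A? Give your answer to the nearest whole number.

N = 72626 + 20293 + 24342 + 86221 = 203482.
n_A = 250·72626/203482 = 89.229... → 89.

89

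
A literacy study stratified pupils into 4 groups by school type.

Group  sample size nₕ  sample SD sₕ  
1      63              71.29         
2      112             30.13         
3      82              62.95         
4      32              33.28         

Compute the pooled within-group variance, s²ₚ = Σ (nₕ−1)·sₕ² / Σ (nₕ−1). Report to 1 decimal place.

2705.9

1: (63−1)·71.29² = 62·5082.2641 = 315100.3742
2: (112−1)·30.13² = 111·907.8169 = 100767.6759
3: (82−1)·62.95² = 81·3962.7025 = 320978.9025
4: (32−1)·33.28² = 31·1107.5584 = 34334.3104
Numerator = 771181.263; denominator = Σ(nₕ−1) = 285.
s²ₚ = 771181.263/285 = 2705.899... → 2705.9.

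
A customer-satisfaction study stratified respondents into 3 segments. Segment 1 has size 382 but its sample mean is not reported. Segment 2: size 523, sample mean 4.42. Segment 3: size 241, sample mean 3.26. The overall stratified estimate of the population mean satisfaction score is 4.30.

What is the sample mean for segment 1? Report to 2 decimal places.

N = 382 + 523 + 241 = 1146.
Overall total = μ·N = 4.30·1146 = 4927.8.
Subtract the known strata: 523·4.42 + 241·3.26 = 3097.32.
Remaining total for segment 1: 4927.8 − 3097.32 = 1830.48.
Divide by its size: 1830.48 / 382 = 4.7918... → 4.79.

4.79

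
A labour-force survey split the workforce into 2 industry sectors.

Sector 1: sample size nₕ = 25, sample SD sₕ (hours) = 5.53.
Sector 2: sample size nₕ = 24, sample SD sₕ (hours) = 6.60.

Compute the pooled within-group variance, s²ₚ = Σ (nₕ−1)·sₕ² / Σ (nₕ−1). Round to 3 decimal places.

36.932

1: (25−1)·5.53² = 24·30.5809 = 733.9416
2: (24−1)·6.60² = 23·43.56 = 1001.88
Numerator = 1735.8216; denominator = Σ(nₕ−1) = 47.
s²ₚ = 1735.8216/47 = 36.93237... → 36.932.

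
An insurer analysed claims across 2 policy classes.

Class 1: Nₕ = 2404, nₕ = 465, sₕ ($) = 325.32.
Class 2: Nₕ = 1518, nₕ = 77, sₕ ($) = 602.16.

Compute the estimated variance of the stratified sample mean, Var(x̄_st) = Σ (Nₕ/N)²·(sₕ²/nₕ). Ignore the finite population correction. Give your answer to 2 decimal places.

N = 3922; Wₕ = Nₕ/N.
class 1: (2404/3922)²·325.32²/465 = 85.51107
class 2: (1518/3922)²·602.16²/77 = 705.44222
Sum = 790.95328 → 790.95.

790.95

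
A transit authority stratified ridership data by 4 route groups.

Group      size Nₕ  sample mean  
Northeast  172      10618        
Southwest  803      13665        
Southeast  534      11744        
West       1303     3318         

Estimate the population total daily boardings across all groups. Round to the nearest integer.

Northeast: 172·10618 = 1826296
Southwest: 803·13665 = 10972995
Southeast: 534·11744 = 6271296
West: 1303·3318 = 4323354
τ̂ = Σ Nₕx̄ₕ = 23393941.

23393941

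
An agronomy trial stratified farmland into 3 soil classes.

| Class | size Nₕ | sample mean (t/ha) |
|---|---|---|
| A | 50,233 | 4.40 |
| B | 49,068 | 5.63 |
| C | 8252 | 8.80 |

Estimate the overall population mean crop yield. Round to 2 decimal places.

N = 107553; weights Wₕ = Nₕ/N = (0.4671, 0.4562, 0.0767).
x̄_st = Σ Wₕ·x̄ₕ = 0.4671·4.40 + 0.4562·5.63 + 0.0767·8.80 ≈ 5.2987...
→ 5.30.

5.30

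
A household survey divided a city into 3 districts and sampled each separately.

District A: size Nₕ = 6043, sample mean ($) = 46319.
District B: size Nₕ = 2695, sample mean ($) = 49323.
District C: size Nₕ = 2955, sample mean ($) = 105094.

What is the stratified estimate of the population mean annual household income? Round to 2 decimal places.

61864.70

N = 6043 + 2695 + 2955 = 11693.
Overall mean = Σ (Nₕ/N)·x̄ₕ — weight by population share, not a simple average.
Σ Nₕx̄ₕ = 6043·46319 + 2695·49323 + 2955·105094 = 279905717 + 132925485 + 310552770 = 723383972.
Divide by N: 723383972 / 11693 = 61864.7030... → 61864.70.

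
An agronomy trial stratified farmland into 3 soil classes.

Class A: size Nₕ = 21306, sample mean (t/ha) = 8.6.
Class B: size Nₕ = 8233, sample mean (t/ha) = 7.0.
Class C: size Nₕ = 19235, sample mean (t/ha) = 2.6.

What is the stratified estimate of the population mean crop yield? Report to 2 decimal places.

N = 21306 + 8233 + 19235 = 48774.
The stratified mean weights each stratum mean by its population share Nₕ/N.
Σ Nₕx̄ₕ = 21306·8.6 + 8233·7.0 + 19235·2.6 = 183231.6 + 57631 + 50011 = 290873.6.
Divide by N: 290873.6 / 48774 = 5.9637... → 5.96.

5.96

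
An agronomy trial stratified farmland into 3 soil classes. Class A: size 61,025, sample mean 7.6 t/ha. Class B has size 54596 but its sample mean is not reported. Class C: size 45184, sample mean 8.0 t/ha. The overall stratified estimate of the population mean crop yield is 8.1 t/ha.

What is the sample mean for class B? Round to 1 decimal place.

N = 61025 + 54596 + 45184 = 160805.
Overall total = μ·N = 8.1·160805 = 1302520.5.
Subtract the known strata: 61025·7.6 + 45184·8.0 = 825262.
Remaining total for class B: 1302520.5 − 825262 = 477258.5.
Divide by its size: 477258.5 / 54596 = 8.742... → 8.7.

8.7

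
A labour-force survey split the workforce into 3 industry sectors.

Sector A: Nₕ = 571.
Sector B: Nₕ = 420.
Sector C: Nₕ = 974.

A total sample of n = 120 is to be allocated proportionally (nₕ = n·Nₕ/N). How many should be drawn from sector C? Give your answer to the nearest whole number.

59

N = 571 + 420 + 974 = 1965.
n_C = 120·974/1965 = 59.481... → 59.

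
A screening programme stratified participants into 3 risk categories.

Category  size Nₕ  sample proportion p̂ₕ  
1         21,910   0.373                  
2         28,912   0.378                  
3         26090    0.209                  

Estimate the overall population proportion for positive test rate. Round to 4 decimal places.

0.3192

Wₕ = Nₕ/N with N = 76912: 0.2849, 0.3759, 0.3392.
p̂_st = 0.2849·0.373 + 0.3759·0.378 + 0.3392·0.209 ≈ 0.319248... → 0.3192.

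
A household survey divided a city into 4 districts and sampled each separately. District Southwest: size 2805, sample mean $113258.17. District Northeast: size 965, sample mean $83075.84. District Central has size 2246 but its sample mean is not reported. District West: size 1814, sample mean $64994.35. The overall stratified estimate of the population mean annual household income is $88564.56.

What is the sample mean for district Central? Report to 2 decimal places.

79119.95

N = 2805 + 965 + 2246 + 1814 = 7830.
Overall total = μ·N = 88564.56·7830 = 693460504.8.
Subtract the known strata: 2805·113258.17 + 965·83075.84 + 1814·64994.35 = 515757103.35.
Remaining total for district Central: 693460504.8 − 515757103.35 = 177703401.45.
Divide by its size: 177703401.45 / 2246 = 79119.9472... → 79119.95.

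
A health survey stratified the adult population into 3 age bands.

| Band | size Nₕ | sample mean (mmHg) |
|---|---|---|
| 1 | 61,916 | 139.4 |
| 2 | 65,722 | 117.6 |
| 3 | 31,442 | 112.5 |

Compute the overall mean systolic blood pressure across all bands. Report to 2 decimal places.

125.08

N = 159080; weights Wₕ = Nₕ/N = (0.3892, 0.4131, 0.1976).
x̄_st = Σ Wₕ·x̄ₕ = 0.3892·139.4 + 0.4131·117.6 + 0.1976·112.5 ≈ 125.0768...
→ 125.08.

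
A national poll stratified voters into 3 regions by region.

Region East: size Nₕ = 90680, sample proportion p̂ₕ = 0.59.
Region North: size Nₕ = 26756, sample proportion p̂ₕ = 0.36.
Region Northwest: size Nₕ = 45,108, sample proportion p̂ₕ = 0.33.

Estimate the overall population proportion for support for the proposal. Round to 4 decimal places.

0.4800

N = 90680 + 26756 + 45108 = 162544.
Overall proportion = Σ (Nₕ/N)·p̂ₕ.
Σ Nₕp̂ₕ = 53501.2 + 9632.16 + 14885.64 = 78019.
78019 / 162544 = 0.479987... → 0.4800.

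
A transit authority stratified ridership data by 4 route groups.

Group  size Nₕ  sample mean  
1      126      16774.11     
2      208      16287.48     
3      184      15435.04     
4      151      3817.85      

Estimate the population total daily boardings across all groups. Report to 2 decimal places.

Population total = Σ Nₕ·x̄ₕ (each stratum's size times its mean).
126·16774.11 + 208·16287.48 + 184·15435.04 + 151·3817.85 = 2113537.86 + 3387795.84 + 2840047.36 + 576495.35 = 8917876.41.

8917876.41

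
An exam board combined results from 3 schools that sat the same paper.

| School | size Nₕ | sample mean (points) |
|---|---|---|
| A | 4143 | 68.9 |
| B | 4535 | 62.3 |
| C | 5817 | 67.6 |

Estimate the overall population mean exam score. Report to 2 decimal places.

N = 14495; weights Wₕ = Nₕ/N = (0.2858, 0.3129, 0.4013).
x̄_st = Σ Wₕ·x̄ₕ = 0.2858·68.9 + 0.3129·62.3 + 0.4013·67.6 ≈ 66.3134...
→ 66.31.

66.31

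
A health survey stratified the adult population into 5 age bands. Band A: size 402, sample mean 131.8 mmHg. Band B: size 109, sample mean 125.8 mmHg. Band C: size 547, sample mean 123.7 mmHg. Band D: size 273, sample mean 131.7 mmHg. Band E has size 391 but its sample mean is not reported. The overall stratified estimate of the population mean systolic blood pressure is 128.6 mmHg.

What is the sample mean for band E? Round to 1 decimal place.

Σ Nₕx̄ₕ = N·μ, so 391·x̄_E = 1722·128.6 − (402·131.8 + 109·125.8 + 547·123.7 + 273·131.7).
= 221449.2 − 170313.8 = 51135.4.
x̄_E = 51135.4 / 391 = 130.781... → 130.8.

130.8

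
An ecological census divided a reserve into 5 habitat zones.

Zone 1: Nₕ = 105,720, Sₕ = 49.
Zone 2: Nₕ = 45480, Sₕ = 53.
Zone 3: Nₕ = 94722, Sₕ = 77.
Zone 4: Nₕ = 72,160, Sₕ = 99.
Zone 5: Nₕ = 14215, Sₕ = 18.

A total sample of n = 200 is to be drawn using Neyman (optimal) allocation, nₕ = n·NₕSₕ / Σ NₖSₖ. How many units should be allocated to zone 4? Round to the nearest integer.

Σ NₕSₕ = 105720·49 + 45480·53 + 94722·77 + 72160·99 + 14215·18 = 22284024.
Share for 4: 7143840/22284024 = 0.32058.
n_4 = 200 × 0.32058 = 64.116... → 64.

64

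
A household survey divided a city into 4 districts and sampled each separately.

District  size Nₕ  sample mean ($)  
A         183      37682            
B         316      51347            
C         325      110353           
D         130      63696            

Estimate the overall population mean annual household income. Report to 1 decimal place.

70510.1

x̄_st = (Σ Nₕx̄ₕ) / (Σ Nₕ) = (183·37682 + 316·51347 + 325·110353 + 130·63696) / 954
= 67266663 / 954 = 70510.129... → 70510.1.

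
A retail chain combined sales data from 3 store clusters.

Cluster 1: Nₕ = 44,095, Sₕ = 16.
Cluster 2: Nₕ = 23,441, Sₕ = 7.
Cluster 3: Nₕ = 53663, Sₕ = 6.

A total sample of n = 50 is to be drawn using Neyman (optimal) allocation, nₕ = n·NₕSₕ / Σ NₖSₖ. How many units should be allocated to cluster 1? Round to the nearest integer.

Σ NₕSₕ = 44095·16 + 23441·7 + 53663·6 = 1191585.
Share for 1: 705520/1191585 = 0.59209.
n_1 = 50 × 0.59209 = 29.604... → 30.

30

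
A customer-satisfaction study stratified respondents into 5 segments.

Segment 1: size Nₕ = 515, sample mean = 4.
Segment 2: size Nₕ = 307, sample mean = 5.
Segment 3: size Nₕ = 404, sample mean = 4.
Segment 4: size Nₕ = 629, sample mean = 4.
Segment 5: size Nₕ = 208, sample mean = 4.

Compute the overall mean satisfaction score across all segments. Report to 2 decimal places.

x̄_st = (Σ Nₕx̄ₕ) / (Σ Nₕ) = (515·4 + 307·5 + 404·4 + 629·4 + 208·4) / 2063
= 8559 / 2063 = 4.1488... → 4.15.

4.15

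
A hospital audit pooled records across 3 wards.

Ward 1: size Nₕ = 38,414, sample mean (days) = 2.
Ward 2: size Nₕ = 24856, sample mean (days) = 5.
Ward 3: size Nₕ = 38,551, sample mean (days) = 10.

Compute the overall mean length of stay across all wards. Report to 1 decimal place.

5.8

N = 38414 + 24856 + 38551 = 101821.
The stratified mean weights each stratum mean by its population share Nₕ/N.
Σ Nₕx̄ₕ = 38414·2 + 24856·5 + 38551·10 = 76828 + 124280 + 385510 = 586618.
Divide by N: 586618 / 101821 = 5.761... → 5.8.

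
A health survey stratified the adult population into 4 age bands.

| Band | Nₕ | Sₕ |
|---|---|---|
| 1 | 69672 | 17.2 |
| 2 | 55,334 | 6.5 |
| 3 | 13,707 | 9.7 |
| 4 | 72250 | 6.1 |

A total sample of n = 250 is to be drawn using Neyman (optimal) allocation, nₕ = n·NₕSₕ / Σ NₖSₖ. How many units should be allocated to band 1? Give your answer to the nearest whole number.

1: NₕSₕ = 69672·17.2 = 1198358.4
2: NₕSₕ = 55334·6.5 = 359671
3: NₕSₕ = 13707·9.7 = 132957.9
4: NₕSₕ = 72250·6.1 = 440725
Σ NₕSₕ = 2131712.3.
n_1 = 250·1198358.4/2131712.3 = 140.539... → 141.

141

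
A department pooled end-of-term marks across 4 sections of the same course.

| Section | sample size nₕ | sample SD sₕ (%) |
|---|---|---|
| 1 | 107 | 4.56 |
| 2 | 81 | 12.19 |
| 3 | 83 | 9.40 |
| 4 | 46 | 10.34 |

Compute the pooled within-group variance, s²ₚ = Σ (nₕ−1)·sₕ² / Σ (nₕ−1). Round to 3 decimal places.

Degrees of freedom: 106 + 80 + 82 + 45 = 313.
Σ(nₕ−1)sₕ² = 106·20.7936 + 80·148.5961 + 82·88.36 + 45·106.9156 = 26148.5316.
s²ₚ = 26148.5316 / 313 = 83.54163... → 83.542.

83.542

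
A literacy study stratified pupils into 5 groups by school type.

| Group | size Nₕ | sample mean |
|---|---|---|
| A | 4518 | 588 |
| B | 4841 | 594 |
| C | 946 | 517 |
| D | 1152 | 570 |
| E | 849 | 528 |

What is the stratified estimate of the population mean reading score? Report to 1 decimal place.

N = 12306; weights Wₕ = Nₕ/N = (0.3671, 0.3934, 0.0769, 0.0936, 0.0690).
x̄_st = Σ Wₕ·x̄ₕ = 0.3671·588 + 0.3934·594 + 0.0769·517 + 0.0936·570 + 0.0690·528 ≈ 579.078...
→ 579.1.

579.1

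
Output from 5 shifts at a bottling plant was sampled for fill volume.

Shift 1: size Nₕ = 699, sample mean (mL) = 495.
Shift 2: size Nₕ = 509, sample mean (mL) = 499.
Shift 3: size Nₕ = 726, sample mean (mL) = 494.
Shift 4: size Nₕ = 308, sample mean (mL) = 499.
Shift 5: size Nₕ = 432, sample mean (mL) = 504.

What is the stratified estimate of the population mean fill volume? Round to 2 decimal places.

497.40

x̄_st = (Σ Nₕx̄ₕ) / (Σ Nₕ) = (699·495 + 509·499 + 726·494 + 308·499 + 432·504) / 2674
= 1330060 / 2674 = 497.4046... → 497.40.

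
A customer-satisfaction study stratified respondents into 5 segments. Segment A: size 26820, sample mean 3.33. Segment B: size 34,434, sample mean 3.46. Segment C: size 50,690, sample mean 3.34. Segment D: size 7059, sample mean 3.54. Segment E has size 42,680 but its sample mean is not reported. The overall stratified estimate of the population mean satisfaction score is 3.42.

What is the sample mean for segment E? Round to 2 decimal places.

N = 26820 + 34434 + 50690 + 7059 + 42680 = 161683.
Overall total = μ·N = 3.42·161683 = 552955.86.
Subtract the known strata: 26820·3.33 + 34434·3.46 + 50690·3.34 + 7059·3.54 = 402745.7.
Remaining total for segment E: 552955.86 − 402745.7 = 150210.16.
Divide by its size: 150210.16 / 42680 = 3.5195... → 3.52.

3.52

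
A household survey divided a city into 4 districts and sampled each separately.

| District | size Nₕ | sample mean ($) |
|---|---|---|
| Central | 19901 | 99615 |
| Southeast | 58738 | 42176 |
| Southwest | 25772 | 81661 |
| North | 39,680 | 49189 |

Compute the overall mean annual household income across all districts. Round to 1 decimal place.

x̄_st = (Σ Nₕx̄ₕ) / (Σ Nₕ) = (19901·99615 + 58738·42176 + 25772·81661 + 39680·49189) / 144091
= 8516158815 / 144091 = 59102.642... → 59102.6.

59102.6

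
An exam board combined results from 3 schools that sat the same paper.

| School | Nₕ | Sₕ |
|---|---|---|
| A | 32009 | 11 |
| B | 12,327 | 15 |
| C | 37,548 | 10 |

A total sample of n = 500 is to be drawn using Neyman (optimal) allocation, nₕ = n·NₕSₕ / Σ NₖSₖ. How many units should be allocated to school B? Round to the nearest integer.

A: NₕSₕ = 32009·11 = 352099
B: NₕSₕ = 12327·15 = 184905
C: NₕSₕ = 37548·10 = 375480
Σ NₕSₕ = 912484.
n_B = 500·184905/912484 = 101.320... → 101.

101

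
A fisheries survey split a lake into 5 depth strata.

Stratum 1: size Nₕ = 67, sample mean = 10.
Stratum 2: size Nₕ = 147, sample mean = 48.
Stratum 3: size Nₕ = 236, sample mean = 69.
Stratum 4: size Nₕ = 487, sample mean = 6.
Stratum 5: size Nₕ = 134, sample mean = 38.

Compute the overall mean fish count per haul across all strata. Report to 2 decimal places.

x̄_st = (Σ Nₕx̄ₕ) / (Σ Nₕ) = (67·10 + 147·48 + 236·69 + 487·6 + 134·38) / 1071
= 32024 / 1071 = 29.9010... → 29.90.

29.90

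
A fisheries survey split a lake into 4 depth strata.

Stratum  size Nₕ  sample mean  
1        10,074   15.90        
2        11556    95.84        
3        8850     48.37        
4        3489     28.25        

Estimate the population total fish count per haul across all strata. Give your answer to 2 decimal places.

1794342.39

Population total = Σ Nₕ·x̄ₕ (each stratum's size times its mean).
10074·15.90 + 11556·95.84 + 8850·48.37 + 3489·28.25 = 160176.6 + 1107527.04 + 428074.5 + 98564.25 = 1794342.39.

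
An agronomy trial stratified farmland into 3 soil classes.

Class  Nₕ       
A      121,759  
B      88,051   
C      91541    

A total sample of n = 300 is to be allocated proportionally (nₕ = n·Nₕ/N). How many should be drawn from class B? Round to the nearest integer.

Share of class B = 88051/301351 = 0.29219.
Allocate 300 × 0.29219 = 87.656... → 88.

88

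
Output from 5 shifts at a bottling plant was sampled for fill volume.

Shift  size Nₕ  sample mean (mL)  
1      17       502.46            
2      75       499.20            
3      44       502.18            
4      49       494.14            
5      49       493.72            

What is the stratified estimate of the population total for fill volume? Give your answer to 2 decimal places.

116482.88

Estimate total by summing Nₕ·x̄ₕ over strata.
17·502.46 + 75·499.20 + 44·502.18 + 49·494.14 + 49·493.72 = 8541.82 + 37440 + 22095.92 + 24212.86 + 24192.28 = 116482.88.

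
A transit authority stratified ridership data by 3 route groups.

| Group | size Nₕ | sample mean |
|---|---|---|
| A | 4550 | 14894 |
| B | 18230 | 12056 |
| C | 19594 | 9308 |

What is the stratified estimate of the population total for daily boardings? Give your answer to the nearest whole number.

Population total = Σ Nₕ·x̄ₕ (each stratum's size times its mean).
4550·14894 + 18230·12056 + 19594·9308 = 67767700 + 219780880 + 182380952 = 469929532.

469929532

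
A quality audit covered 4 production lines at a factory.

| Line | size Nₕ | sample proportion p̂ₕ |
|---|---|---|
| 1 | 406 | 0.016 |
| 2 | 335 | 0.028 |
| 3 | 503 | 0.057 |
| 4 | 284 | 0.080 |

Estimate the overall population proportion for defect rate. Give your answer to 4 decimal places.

Wₕ = Nₕ/N with N = 1528: 0.2657, 0.2192, 0.3292, 0.1859.
p̂_st = 0.2657·0.016 + 0.2192·0.028 + 0.3292·0.057 + 0.1859·0.080 ≈ 0.044023... → 0.0440.

0.0440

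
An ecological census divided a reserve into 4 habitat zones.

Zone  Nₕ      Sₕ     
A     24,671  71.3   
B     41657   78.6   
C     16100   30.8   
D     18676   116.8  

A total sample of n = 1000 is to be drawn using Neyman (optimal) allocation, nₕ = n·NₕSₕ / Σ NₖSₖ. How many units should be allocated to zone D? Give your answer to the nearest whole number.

283

Σ NₕSₕ = 24671·71.3 + 41657·78.6 + 16100·30.8 + 18676·116.8 = 7710519.3.
Share for D: 2181356.8/7710519.3 = 0.28291.
n_D = 1000 × 0.28291 = 282.907... → 283.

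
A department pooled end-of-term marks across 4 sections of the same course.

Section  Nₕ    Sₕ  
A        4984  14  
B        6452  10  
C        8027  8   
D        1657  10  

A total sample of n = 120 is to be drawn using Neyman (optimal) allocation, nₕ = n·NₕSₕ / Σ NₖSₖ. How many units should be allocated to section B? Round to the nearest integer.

36

Σ NₕSₕ = 4984·14 + 6452·10 + 8027·8 + 1657·10 = 215082.
Share for B: 64520/215082 = 0.29998.
n_B = 120 × 0.29998 = 35.997... → 36.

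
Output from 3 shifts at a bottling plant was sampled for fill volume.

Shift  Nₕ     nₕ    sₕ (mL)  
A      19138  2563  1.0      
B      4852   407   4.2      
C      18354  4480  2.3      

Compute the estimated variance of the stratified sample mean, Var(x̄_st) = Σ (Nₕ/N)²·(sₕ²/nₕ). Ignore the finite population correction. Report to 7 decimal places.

N = 42344. Term for each stratum: Wₕ²sₕ²/nₕ.
Var(x̄_st) = 0.0000797004 + 0.0005690652 + 0.0002218479 = 0.0008706135 → 0.0008706.

0.0008706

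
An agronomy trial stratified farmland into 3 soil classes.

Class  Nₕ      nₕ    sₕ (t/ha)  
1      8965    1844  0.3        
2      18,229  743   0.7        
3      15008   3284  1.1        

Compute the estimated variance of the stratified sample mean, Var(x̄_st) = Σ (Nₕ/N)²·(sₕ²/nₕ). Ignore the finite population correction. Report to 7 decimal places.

N = 42202; Wₕ = Nₕ/N.
class 1: (8965/42202)²·0.3²/1844 = 0.0000022025
class 2: (18229/42202)²·0.7²/743 = 0.0001230458
class 3: (15008/42202)²·1.1²/3284 = 0.0000465974
Sum = 0.0001718457 → 0.0001718.

0.0001718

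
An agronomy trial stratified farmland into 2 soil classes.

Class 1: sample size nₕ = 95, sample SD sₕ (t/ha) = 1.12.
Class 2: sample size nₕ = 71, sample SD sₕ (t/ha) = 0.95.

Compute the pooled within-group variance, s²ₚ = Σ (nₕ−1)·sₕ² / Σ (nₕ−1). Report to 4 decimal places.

Degrees of freedom: 94 + 70 = 164.
Σ(nₕ−1)sₕ² = 94·1.2544 + 70·0.9025 = 181.0886.
s²ₚ = 181.0886 / 164 = 1.104199... → 1.1042.

1.1042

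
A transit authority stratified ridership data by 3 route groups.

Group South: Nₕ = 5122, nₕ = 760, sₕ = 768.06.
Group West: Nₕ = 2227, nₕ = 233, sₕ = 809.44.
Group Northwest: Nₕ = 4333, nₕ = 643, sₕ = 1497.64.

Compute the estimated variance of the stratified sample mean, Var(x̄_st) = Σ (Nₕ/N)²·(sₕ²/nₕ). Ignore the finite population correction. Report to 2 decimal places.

731.31

N = 11682; Wₕ = Nₕ/N.
group South: (5122/11682)²·768.06²/760 = 149.21808
group West: (2227/11682)²·809.44²/233 = 102.19260
group Northwest: (4333/11682)²·1497.64²/643 = 479.89571
Sum = 731.30638 → 731.31.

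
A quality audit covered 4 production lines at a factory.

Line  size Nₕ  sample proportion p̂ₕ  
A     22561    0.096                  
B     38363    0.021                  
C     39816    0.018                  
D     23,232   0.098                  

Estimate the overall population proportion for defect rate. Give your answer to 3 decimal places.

0.048

Wₕ = Nₕ/N with N = 123972: 0.1820, 0.3094, 0.3212, 0.1874.
p̂_st = 0.1820·0.096 + 0.3094·0.021 + 0.3212·0.018 + 0.1874·0.098 ≈ 0.04811... → 0.048.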